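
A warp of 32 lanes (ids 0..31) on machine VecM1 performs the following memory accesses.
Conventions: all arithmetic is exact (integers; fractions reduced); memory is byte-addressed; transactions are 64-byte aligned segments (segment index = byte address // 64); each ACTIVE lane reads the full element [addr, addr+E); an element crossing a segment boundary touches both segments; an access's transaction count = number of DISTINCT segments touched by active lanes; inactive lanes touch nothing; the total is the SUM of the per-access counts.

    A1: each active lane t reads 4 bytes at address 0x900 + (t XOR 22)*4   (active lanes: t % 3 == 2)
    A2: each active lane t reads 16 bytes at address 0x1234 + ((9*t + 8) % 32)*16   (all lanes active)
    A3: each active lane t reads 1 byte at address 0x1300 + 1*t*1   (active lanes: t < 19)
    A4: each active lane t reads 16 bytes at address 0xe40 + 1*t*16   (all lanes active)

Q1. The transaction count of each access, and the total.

A1: 2 transactions
A2: 9 transactions
A3: 1 transaction
A4: 8 transactions

Answer: 2,9,1,8; total 20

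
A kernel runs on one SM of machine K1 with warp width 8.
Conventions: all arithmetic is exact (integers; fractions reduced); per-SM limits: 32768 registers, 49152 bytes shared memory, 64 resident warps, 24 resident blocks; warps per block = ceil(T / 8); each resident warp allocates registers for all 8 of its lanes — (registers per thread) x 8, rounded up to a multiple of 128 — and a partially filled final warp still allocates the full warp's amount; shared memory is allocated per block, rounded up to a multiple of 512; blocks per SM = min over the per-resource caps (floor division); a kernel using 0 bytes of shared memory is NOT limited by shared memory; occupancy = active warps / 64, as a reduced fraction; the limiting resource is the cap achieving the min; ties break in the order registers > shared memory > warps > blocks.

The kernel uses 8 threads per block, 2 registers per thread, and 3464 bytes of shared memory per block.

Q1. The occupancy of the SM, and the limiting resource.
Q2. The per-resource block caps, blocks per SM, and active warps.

Answer: occupancy 13/64, limited by shared memory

registers: 256 blocks
shared memory: 13 blocks
warps: 64 blocks
blocks: 24 blocks

Answer: 13 blocks, 13 active warps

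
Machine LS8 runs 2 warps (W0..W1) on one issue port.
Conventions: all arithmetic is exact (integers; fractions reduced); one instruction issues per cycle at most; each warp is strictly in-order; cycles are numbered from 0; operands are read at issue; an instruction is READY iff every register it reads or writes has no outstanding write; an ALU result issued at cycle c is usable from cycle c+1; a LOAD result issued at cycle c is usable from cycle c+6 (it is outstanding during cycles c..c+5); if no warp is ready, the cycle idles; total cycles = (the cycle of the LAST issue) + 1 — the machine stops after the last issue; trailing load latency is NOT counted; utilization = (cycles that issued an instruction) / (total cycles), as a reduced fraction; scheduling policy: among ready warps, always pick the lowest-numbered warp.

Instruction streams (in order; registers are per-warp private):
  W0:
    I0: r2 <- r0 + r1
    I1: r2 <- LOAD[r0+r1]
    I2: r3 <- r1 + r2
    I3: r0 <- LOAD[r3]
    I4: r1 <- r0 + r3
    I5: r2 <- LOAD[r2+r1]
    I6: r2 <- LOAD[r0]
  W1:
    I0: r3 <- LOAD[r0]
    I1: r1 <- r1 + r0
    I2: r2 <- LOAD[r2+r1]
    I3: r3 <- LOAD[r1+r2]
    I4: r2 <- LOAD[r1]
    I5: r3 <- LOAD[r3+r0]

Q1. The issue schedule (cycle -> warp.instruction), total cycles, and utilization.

cycle 0: W0.I0
cycle 1: W0.I1
cycle 2: W1.I0
cycle 3: W1.I1
cycle 4: W1.I2
cycle 5: idle
cycle 6: idle
cycle 7: W0.I2
cycle 8: W0.I3
cycle 9: idle
cycle 10: W1.I3
cycle 11: W1.I4
cycle 12: idle
cycle 13: idle
cycle 14: W0.I4
cycle 15: W0.I5
cycle 16: W1.I5
cycle 17: idle
cycle 18: idle
cycle 19: idle
cycle 20: idle
cycle 21: W0.I6

Answer: 22 cycles, utilization 13/22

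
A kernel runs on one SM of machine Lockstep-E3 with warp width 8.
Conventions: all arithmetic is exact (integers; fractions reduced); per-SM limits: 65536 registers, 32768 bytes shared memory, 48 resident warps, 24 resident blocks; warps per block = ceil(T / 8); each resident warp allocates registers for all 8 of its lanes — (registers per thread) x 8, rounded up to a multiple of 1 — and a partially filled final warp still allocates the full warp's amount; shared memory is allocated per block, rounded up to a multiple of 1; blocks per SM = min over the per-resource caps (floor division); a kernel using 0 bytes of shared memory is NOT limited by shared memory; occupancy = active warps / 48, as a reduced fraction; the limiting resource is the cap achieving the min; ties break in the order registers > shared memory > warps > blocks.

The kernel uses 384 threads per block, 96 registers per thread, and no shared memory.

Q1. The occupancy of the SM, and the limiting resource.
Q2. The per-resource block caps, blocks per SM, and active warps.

Answer: occupancy 1, limited by registers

registers: 1 block
shared memory: no limit (kernel uses none)
warps: 1 block
blocks: 24 blocks

Answer: 1 block, 48 active warps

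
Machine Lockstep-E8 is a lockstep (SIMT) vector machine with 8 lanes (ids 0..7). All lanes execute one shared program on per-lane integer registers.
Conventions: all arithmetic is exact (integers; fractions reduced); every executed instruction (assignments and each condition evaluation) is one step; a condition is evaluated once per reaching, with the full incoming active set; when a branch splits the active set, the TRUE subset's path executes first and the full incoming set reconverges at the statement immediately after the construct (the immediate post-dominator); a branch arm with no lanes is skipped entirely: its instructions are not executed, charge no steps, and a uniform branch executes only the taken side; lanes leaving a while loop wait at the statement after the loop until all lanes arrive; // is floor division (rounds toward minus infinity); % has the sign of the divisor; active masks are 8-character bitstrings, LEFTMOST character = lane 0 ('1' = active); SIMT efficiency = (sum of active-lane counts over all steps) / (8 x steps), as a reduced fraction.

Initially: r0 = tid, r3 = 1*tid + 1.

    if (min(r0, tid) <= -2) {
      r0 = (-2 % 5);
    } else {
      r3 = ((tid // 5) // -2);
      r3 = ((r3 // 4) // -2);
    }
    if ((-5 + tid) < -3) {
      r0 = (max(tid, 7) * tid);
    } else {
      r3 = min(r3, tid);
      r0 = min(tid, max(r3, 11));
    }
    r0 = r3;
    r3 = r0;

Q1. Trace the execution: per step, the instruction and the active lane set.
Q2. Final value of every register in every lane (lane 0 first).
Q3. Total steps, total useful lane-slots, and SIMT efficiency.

step 0: eval (min(r0, tid) <= -2)    11111111
step 1: r3 <- ((tid // 5) // -2)     11111111
step 2: r3 <- ((r3 // 4) // -2)      11111111
step 3: eval ((-5 + tid) < -3)       11111111
step 4: r0 <- (max(tid, 7) * tid)    11000000
step 5: r3 <- min(r3, tid)           00111111
step 6: r0 <- min(tid, max(r3, 11))  00111111
step 7: r0 <- r3                     11111111
step 8: r3 <- r0                     11111111

Answer: 9 steps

r0: 0,0,0,0,0,0,0,0
r3: 0,0,0,0,0,0,0,0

steps = 9; useful = 62; efficiency = 62/72 = 31/36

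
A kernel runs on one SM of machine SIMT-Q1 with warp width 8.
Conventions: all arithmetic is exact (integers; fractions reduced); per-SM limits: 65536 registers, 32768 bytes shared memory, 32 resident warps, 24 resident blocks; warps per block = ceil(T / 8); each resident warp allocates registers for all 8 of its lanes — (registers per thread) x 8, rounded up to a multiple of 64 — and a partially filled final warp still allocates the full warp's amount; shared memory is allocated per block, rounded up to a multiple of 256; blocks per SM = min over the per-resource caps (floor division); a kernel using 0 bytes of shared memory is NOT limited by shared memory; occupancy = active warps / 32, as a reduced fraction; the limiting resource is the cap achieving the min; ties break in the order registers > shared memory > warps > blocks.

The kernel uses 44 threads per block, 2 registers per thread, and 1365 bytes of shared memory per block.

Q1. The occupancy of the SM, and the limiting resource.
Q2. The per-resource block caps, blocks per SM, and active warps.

Answer: occupancy 15/16, limited by warps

registers: 170 blocks
shared memory: 21 blocks
warps: 5 blocks
blocks: 24 blocks

Answer: 5 blocks, 30 active warps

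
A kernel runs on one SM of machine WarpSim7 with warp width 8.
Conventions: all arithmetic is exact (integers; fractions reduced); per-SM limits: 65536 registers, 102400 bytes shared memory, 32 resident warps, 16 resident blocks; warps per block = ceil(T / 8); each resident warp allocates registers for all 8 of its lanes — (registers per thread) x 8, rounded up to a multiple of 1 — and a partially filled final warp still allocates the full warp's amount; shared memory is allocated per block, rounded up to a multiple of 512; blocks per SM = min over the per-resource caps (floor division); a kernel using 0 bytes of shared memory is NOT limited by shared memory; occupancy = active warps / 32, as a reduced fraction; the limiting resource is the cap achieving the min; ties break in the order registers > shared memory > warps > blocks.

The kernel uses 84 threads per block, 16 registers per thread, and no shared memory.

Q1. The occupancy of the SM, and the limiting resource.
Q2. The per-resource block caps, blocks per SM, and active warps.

Answer: occupancy 11/16, limited by warps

registers: 46 blocks
shared memory: no limit (kernel uses none)
warps: 2 blocks
blocks: 16 blocks

Answer: 2 blocks, 22 active warps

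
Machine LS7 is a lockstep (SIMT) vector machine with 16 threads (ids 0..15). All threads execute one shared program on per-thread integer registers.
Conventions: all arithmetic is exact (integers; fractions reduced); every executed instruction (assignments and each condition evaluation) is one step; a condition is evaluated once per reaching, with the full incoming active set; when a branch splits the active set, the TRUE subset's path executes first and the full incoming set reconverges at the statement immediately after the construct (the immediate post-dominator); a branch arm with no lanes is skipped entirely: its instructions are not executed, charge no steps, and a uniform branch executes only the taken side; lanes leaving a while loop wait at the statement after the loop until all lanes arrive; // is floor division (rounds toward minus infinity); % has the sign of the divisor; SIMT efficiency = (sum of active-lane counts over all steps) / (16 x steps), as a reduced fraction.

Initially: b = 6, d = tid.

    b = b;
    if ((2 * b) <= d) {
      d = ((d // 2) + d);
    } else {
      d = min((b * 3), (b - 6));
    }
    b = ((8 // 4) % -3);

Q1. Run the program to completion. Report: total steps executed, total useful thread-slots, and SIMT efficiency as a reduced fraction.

Answer: 5 steps, 64 useful, 4/5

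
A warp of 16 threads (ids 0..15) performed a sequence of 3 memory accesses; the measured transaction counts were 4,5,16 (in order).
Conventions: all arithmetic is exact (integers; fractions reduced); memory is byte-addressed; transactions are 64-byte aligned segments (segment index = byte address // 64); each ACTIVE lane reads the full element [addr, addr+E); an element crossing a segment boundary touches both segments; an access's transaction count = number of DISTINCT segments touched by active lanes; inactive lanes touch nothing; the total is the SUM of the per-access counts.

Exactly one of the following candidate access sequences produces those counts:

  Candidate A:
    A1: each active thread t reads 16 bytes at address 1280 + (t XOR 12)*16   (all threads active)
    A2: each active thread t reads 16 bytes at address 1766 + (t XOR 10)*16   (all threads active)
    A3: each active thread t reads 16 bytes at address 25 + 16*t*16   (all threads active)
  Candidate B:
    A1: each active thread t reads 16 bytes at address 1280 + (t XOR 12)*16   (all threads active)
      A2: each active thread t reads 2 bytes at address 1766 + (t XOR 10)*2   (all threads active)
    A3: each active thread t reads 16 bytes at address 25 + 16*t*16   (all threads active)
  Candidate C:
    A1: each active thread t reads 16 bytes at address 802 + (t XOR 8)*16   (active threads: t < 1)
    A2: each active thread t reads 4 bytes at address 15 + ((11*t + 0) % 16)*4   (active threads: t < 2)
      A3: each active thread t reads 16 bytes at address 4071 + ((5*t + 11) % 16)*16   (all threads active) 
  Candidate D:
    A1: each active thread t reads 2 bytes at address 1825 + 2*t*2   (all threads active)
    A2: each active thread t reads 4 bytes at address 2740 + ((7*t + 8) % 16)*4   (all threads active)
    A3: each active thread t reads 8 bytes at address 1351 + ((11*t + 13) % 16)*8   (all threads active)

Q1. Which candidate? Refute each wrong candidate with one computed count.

B: A2 gives 2 transactions, not 5
C: A1 gives 1 transaction, not 4
D: A1 gives 2 transactions, not 4
A: all counts match (4,5,16)

Answer: A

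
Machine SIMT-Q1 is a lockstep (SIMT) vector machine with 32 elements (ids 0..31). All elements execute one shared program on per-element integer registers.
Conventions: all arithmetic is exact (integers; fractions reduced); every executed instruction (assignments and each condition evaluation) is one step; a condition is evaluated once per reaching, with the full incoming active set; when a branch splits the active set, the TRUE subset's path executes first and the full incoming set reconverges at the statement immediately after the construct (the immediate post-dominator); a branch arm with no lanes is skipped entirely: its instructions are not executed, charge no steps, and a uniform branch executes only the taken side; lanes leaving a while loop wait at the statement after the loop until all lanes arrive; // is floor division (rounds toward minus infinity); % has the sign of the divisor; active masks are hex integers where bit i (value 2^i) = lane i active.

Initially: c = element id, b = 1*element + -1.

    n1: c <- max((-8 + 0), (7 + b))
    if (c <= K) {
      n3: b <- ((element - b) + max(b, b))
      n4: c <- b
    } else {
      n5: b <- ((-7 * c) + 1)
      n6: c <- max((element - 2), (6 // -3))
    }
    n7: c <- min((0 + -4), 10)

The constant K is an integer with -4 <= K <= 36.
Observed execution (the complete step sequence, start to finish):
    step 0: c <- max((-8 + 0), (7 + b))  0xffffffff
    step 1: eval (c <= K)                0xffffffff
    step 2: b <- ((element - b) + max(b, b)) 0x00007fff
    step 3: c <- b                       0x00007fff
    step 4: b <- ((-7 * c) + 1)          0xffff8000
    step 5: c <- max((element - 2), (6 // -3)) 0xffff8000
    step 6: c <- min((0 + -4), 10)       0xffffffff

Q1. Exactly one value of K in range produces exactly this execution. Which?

Answer: K = 20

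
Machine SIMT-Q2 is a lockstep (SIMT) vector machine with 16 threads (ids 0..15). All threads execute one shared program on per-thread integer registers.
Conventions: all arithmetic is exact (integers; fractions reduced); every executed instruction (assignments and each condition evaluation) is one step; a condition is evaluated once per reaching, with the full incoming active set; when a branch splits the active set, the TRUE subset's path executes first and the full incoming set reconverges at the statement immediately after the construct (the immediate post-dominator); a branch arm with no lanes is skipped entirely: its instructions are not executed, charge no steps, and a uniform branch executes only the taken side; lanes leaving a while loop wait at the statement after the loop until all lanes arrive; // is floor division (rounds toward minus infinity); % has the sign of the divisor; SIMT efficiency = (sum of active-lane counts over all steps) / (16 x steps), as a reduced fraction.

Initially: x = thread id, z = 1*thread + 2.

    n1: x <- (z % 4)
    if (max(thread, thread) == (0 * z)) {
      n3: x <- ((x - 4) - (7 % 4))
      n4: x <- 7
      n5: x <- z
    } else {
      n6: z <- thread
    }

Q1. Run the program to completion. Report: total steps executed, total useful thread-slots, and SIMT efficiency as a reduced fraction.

Answer: 6 steps, 50 useful, 25/48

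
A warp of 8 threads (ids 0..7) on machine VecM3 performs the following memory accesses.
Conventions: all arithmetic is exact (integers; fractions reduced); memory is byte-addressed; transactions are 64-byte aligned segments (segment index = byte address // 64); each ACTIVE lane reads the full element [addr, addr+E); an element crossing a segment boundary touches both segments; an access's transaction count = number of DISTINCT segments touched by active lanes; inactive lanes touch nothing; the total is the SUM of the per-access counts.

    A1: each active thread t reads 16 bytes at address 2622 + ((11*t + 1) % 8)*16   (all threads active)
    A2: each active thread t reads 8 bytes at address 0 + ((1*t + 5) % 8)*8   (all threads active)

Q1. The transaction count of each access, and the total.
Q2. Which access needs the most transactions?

A1: 3 transactions
A2: 1 transaction

Answer: 3,1; total 4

Answer: A1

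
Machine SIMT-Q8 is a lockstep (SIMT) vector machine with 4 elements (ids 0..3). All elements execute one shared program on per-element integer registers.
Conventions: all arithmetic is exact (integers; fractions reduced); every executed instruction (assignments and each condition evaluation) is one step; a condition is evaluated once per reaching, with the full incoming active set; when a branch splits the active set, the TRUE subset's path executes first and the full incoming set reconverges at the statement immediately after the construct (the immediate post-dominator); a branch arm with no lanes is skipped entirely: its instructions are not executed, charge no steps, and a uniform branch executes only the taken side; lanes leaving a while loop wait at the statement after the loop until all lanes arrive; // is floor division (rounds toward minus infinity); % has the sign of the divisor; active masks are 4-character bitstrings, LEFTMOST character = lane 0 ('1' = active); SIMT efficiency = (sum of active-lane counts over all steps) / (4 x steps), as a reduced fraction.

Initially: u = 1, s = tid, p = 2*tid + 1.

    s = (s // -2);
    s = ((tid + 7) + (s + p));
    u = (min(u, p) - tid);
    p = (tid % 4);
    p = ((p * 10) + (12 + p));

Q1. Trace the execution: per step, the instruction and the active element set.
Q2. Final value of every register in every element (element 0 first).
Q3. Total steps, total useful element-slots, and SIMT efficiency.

step 0: s <- (s // -2)               1111
step 1: s <- ((tid + 7) + (s + p))   1111
step 2: u <- (min(u, p) - tid)       1111
step 3: p <- (tid % 4)               1111
step 4: p <- ((p * 10) + (12 + p))   1111

Answer: 5 steps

u: 1,0,-1,-2
s: 8,10,13,15
p: 12,23,34,45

steps = 5; useful = 20; efficiency = 20/20 = 1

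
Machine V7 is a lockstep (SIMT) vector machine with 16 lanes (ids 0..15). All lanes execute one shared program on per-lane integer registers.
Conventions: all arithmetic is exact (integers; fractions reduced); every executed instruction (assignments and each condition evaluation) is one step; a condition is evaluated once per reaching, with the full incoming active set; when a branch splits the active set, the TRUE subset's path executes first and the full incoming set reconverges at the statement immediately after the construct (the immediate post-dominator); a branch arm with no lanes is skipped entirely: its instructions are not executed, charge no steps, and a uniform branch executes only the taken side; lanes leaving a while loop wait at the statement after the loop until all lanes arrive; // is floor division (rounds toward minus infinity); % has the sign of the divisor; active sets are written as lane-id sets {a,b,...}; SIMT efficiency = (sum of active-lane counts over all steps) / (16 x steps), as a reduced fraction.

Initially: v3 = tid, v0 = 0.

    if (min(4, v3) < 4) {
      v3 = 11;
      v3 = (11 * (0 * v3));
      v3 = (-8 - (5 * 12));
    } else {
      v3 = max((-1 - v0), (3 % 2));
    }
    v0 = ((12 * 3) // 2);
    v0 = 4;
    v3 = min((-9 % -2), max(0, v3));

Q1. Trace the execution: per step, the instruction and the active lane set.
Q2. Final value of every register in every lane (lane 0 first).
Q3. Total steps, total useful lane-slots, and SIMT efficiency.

step 0: eval (min(4, v3) < 4)        {0,1,2,3,4,5,6,7,8,9,10,11,12,13,14,15}
step 1: v3 <- 11                     {0,1,2,3}
step 2: v3 <- (11 * (0 * v3))        {0,1,2,3}
step 3: v3 <- (-8 - (5 * 12))        {0,1,2,3}
step 4: v3 <- max((-1 - v0), (3 % 2)) {4,5,6,7,8,9,10,11,12,13,14,15}
step 5: v0 <- ((12 * 3) // 2)        {0,1,2,3,4,5,6,7,8,9,10,11,12,13,14,15}
step 6: v0 <- 4                      {0,1,2,3,4,5,6,7,8,9,10,11,12,13,14,15}
step 7: v3 <- min((-9 % -2), max(0, v3)) {0,1,2,3,4,5,6,7,8,9,10,11,12,13,14,15}

Answer: 8 steps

v3: -1,-1,-1,-1,-1,-1,-1,-1,-1,-1,-1,-1,-1,-1,-1,-1
v0: 4,4,4,4,4,4,4,4,4,4,4,4,4,4,4,4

steps = 8; useful = 88; efficiency = 88/128 = 11/16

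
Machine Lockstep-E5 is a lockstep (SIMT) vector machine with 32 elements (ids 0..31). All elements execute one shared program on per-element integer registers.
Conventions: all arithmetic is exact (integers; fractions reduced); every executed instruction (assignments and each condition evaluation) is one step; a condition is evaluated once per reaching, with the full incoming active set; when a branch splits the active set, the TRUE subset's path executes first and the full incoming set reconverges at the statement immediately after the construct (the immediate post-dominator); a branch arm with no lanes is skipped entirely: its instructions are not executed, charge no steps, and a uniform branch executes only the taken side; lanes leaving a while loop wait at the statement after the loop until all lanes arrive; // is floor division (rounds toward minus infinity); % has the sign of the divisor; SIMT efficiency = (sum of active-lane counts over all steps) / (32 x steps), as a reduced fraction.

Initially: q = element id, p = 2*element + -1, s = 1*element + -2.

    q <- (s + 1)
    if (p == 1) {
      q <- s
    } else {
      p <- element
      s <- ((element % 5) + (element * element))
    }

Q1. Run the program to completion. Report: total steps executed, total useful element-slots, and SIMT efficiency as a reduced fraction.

Answer: 5 steps, 127 useful, 127/160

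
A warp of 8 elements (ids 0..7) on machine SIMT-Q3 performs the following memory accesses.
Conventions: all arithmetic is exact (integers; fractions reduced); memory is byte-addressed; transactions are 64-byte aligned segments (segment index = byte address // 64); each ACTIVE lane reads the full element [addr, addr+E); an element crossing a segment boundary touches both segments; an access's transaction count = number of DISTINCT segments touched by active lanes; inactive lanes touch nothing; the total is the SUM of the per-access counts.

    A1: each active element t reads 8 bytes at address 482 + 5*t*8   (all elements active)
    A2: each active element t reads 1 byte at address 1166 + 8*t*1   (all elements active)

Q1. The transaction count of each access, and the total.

A1: 6 transactions
A2: 2 transactions

Answer: 6,2; total 8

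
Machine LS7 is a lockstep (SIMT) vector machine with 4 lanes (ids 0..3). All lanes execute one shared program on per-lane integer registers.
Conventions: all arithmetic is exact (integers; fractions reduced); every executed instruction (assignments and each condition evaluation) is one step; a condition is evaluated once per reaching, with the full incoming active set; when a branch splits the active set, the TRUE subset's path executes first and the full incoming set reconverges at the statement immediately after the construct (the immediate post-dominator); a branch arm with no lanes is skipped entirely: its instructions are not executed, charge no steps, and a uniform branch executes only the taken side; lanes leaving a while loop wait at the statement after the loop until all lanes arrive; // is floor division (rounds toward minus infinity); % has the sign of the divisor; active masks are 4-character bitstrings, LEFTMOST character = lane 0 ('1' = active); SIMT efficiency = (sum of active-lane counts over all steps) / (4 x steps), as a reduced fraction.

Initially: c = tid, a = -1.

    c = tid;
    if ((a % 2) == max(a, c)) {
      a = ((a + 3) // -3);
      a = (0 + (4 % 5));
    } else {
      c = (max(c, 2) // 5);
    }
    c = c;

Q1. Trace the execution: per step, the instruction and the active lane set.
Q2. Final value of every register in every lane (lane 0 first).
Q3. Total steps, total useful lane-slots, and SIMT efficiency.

step 0: c <- tid                     1111
step 1: eval ((a % 2) == max(a, c))  1111
step 2: a <- ((a + 3) // -3)         0100
step 3: a <- (0 + (4 % 5))           0100
step 4: c <- (max(c, 2) // 5)        1011
step 5: c <- c                       1111

Answer: 6 steps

c: 0,1,0,0
a: -1,4,-1,-1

steps = 6; useful = 17; efficiency = 17/24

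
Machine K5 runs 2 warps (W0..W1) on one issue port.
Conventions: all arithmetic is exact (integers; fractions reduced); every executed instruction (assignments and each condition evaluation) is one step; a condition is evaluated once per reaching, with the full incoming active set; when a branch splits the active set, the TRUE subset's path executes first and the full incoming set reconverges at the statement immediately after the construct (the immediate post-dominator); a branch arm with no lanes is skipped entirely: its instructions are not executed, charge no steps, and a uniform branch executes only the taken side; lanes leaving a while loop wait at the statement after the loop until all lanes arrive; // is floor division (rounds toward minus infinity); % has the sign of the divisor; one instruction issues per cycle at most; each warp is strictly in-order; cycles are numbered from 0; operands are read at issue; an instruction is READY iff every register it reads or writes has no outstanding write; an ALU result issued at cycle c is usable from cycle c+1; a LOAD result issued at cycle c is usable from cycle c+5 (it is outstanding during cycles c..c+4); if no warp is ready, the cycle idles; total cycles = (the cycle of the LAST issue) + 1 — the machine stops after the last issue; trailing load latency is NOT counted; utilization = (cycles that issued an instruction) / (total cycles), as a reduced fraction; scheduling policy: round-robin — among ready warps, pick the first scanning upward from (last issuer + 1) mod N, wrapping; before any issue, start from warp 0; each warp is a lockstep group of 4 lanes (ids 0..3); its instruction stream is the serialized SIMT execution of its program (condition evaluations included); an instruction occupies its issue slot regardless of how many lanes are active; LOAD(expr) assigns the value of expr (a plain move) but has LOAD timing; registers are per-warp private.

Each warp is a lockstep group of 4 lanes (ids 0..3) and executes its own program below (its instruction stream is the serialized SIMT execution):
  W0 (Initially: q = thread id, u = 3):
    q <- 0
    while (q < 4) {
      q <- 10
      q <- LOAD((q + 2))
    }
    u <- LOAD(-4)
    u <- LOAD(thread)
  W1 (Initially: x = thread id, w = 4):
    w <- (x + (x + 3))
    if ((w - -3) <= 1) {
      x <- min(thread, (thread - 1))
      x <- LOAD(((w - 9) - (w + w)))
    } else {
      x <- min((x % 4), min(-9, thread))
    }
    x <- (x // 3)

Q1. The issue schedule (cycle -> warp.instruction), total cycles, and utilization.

cycle 0: W0.I0
cycle 1: W1.I0
cycle 2: W0.I1
cycle 3: W1.I1
cycle 4: W0.I2
cycle 5: W1.I2
cycle 6: W0.I3
cycle 7: W1.I3
cycle 8: idle
cycle 9: idle
cycle 10: idle
cycle 11: W0.I4
cycle 12: W0.I5
cycle 13: idle
cycle 14: idle
cycle 15: idle
cycle 16: idle
cycle 17: W0.I6

Answer: 18 cycles, utilization 11/18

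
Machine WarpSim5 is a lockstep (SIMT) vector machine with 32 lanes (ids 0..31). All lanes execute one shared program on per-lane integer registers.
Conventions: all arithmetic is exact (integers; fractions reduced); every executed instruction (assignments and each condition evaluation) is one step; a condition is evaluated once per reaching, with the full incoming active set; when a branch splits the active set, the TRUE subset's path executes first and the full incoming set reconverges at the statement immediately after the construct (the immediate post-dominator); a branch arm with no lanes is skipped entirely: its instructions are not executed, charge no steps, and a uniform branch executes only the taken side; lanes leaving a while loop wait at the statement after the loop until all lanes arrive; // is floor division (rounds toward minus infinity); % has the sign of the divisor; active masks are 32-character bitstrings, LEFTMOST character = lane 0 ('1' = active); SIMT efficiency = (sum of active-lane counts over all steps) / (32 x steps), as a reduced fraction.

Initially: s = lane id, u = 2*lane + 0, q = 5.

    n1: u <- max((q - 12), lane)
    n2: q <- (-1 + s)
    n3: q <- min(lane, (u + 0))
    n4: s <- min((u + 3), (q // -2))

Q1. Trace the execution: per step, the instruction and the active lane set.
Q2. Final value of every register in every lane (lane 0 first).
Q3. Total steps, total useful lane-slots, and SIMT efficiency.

step 0: u <- max((q - 12), lane)     11111111111111111111111111111111
step 1: q <- (-1 + s)                11111111111111111111111111111111
step 2: q <- min(lane, (u + 0))      11111111111111111111111111111111
step 3: s <- min((u + 3), (q // -2)) 11111111111111111111111111111111

Answer: 4 steps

s: 0,-1,-1,-2,-2,-3,-3,-4,-4,-5,-5,-6,-6,-7,-7,-8,-8,-9,-9,-10,-10,-11,-11,-12,-12,-13,-13,-14,-14,-15,-15,-16
u: 0,1,2,3,4,5,6,7,8,9,10,11,12,13,14,15,16,17,18,19,20,21,22,23,24,25,26,27,28,29,30,31
q: 0,1,2,3,4,5,6,7,8,9,10,11,12,13,14,15,16,17,18,19,20,21,22,23,24,25,26,27,28,29,30,31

steps = 4; useful = 128; efficiency = 128/128 = 1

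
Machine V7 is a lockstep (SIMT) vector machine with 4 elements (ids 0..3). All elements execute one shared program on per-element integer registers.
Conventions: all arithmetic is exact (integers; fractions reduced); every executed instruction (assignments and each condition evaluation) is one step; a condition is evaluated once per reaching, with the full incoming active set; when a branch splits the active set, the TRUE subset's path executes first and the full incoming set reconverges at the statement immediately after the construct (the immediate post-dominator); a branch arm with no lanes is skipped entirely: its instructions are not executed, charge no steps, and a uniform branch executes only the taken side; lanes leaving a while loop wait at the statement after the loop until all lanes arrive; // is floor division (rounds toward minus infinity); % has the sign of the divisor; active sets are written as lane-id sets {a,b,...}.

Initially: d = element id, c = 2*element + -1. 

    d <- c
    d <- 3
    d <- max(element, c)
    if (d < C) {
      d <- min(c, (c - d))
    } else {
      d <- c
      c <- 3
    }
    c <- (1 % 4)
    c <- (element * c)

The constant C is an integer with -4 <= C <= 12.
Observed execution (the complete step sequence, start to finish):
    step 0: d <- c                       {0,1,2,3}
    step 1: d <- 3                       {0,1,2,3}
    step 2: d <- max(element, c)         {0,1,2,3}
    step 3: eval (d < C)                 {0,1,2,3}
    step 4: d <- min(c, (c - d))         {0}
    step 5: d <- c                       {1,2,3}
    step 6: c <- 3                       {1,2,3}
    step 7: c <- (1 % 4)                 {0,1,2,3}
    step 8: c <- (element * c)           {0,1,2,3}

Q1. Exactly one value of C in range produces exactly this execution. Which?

Answer: C = 1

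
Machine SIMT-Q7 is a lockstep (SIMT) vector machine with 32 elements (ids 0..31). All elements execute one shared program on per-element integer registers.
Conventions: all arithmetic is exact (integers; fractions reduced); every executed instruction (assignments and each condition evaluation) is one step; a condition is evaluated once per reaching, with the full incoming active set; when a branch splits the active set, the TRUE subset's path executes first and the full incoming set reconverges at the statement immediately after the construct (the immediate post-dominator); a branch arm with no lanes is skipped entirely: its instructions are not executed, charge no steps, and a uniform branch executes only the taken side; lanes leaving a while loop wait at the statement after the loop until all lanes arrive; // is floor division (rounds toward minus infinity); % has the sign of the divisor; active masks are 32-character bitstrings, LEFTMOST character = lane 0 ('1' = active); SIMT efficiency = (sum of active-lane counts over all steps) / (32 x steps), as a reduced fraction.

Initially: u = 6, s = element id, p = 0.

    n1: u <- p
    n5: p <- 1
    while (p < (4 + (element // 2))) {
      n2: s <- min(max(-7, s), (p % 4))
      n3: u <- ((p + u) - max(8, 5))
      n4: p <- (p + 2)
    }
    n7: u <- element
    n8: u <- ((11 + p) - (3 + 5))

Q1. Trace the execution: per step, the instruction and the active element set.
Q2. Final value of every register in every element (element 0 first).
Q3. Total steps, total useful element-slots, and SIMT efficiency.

step 0: u <- p                       11111111111111111111111111111111
step 1: p <- 1                       11111111111111111111111111111111
step 2: eval (p < (4 + (element // 2))) 11111111111111111111111111111111
step 3: s <- min(max(-7, s), (p % 4)) 11111111111111111111111111111111
step 4: u <- ((p + u) - max(8, 5))   11111111111111111111111111111111
step 5: p <- (p + 2)                 11111111111111111111111111111111
step 6: eval (p < (4 + (element // 2))) 11111111111111111111111111111111
step 7: s <- min(max(-7, s), (p % 4)) 11111111111111111111111111111111
step 8: u <- ((p + u) - max(8, 5))   11111111111111111111111111111111
step 9: p <- (p + 2)                 11111111111111111111111111111111
step 10: eval (p < (4 + (element // 2))) 11111111111111111111111111111111
step 11: s <- min(max(-7, s), (p % 4)) 00001111111111111111111111111111
step 12: u <- ((p + u) - max(8, 5))   00001111111111111111111111111111
step 13: p <- (p + 2)                 00001111111111111111111111111111
step 14: eval (p < (4 + (element // 2))) 00001111111111111111111111111111
step 15: s <- min(max(-7, s), (p % 4)) 00000000111111111111111111111111
step 16: u <- ((p + u) - max(8, 5))   00000000111111111111111111111111
step 17: p <- (p + 2)                 00000000111111111111111111111111
step 18: eval (p < (4 + (element // 2))) 00000000111111111111111111111111
step 19: s <- min(max(-7, s), (p % 4)) 00000000000011111111111111111111
step 20: u <- ((p + u) - max(8, 5))   00000000000011111111111111111111
step 21: p <- (p + 2)                 00000000000011111111111111111111
step 22: eval (p < (4 + (element // 2))) 00000000000011111111111111111111
step 23: s <- min(max(-7, s), (p % 4)) 00000000000000001111111111111111
step 24: u <- ((p + u) - max(8, 5))   00000000000000001111111111111111
step 25: p <- (p + 2)                 00000000000000001111111111111111
step 26: eval (p < (4 + (element // 2))) 00000000000000001111111111111111
step 27: s <- min(max(-7, s), (p % 4)) 00000000000000000000111111111111
step 28: u <- ((p + u) - max(8, 5))   00000000000000000000111111111111
step 29: p <- (p + 2)                 00000000000000000000111111111111
step 30: eval (p < (4 + (element // 2))) 00000000000000000000111111111111
step 31: s <- min(max(-7, s), (p % 4)) 00000000000000000000000011111111
step 32: u <- ((p + u) - max(8, 5))   00000000000000000000000011111111
step 33: p <- (p + 2)                 00000000000000000000000011111111
step 34: eval (p < (4 + (element // 2))) 00000000000000000000000011111111
step 35: s <- min(max(-7, s), (p % 4)) 00000000000000000000000000001111
step 36: u <- ((p + u) - max(8, 5))   00000000000000000000000000001111
step 37: p <- (p + 2)                 00000000000000000000000000001111
step 38: eval (p < (4 + (element // 2))) 00000000000000000000000000001111
step 39: u <- element                 11111111111111111111111111111111
step 40: u <- ((11 + p) - (3 + 5))    11111111111111111111111111111111

Answer: 41 steps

u: 8,8,8,8,10,10,10,10,12,12,12,12,14,14,14,14,16,16,16,16,18,18,18,18,20,20,20,20,22,22,22,22
s: 0,1,1,1,1,1,1,1,1,1,1,1,1,1,1,1,1,1,1,1,1,1,1,1,1,1,1,1,1,1,1,1
p: 5,5,5,5,7,7,7,7,9,9,9,9,11,11,11,11,13,13,13,13,15,15,15,15,17,17,17,17,19,19,19,19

steps = 41; useful = 864; efficiency = 864/1312 = 27/41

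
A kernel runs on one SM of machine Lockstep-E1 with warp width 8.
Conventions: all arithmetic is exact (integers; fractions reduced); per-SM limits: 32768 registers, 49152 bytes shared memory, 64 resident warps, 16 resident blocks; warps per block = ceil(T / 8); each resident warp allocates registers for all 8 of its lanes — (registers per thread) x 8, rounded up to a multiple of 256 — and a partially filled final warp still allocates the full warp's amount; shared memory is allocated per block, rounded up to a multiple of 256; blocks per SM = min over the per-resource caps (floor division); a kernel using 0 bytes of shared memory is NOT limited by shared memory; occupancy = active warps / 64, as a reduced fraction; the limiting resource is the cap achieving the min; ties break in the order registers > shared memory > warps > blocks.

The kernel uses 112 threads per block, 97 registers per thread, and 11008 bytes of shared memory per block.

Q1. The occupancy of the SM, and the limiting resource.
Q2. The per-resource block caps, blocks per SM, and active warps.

Answer: occupancy 7/16, limited by registers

registers: 2 blocks
shared memory: 4 blocks
warps: 4 blocks
blocks: 16 blocks

Answer: 2 blocks, 28 active warps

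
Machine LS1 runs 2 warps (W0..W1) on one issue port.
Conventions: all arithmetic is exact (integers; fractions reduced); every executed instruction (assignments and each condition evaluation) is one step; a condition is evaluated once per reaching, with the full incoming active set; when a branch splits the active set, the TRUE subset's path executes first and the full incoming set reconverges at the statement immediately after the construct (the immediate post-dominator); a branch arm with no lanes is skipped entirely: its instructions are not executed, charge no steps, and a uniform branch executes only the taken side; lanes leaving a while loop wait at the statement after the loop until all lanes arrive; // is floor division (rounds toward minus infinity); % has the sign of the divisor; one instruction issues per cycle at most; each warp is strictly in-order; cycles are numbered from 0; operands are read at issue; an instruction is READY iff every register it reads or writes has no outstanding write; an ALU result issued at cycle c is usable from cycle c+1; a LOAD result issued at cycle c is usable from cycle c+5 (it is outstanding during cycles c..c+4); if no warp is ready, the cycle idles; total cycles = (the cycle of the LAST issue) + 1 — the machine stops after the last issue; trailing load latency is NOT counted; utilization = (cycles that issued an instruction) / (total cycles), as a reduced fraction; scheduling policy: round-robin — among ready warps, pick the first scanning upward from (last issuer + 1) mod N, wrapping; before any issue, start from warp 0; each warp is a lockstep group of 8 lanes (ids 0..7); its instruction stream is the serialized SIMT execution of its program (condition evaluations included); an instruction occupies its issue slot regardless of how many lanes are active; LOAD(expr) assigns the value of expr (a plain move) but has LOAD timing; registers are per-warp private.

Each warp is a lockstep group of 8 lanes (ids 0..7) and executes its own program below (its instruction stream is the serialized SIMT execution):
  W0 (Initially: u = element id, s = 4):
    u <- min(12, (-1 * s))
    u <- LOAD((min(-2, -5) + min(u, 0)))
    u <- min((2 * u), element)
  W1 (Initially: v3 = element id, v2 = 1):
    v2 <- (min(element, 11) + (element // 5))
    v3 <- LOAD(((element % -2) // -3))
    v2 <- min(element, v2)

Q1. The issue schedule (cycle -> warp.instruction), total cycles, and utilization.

cycle 0: W0.I0
cycle 1: W1.I0
cycle 2: W0.I1
cycle 3: W1.I1
cycle 4: W1.I2
cycle 5: idle
cycle 6: idle
cycle 7: W0.I2

Answer: 8 cycles, utilization 3/4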